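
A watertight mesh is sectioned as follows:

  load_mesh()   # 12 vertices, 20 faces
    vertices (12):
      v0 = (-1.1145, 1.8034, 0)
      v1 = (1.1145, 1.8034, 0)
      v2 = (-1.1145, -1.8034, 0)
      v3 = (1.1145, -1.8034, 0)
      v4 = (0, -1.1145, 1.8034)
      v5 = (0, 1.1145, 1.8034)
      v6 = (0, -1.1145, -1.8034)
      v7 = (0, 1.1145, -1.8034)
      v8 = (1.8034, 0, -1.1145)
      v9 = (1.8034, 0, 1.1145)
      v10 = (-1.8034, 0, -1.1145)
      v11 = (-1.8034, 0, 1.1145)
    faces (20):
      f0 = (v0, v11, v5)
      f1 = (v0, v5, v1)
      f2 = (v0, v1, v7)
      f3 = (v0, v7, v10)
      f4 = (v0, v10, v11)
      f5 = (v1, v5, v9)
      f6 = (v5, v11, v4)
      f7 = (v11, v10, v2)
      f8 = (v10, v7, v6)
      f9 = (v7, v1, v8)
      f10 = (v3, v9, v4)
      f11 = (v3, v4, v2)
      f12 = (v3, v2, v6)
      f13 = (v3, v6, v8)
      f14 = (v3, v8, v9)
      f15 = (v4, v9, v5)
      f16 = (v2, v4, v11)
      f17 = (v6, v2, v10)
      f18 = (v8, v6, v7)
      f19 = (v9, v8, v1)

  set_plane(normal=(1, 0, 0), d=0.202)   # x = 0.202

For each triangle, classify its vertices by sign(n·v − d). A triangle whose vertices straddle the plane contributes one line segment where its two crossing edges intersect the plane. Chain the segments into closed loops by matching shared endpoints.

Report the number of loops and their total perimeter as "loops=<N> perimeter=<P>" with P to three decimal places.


Straddling triangles (10 of 20):
  (v0,v5,v1) [--+] → (0.202, 1.23936, 1.47654)–(0.202, 1.8034, 0)  len=1.5806
  (v0,v1,v7) [-+-] → (0.202, 1.8034, 0)–(0.202, 1.23936, -1.47654)  len=1.5806
  (v1,v5,v9) [+-+] → (0.202, 1.23936, 1.47654)–(0.202, 0.989664, 1.72624)  len=0.3531
  (v7,v1,v8) [-++] → (0.202, 1.23936, -1.47654)–(0.202, 0.989664, -1.72624)  len=0.3531
  (v3,v9,v4) [++-] → (0.202, -0.989664, 1.72624)–(0.202, -1.23936, 1.47654)  len=0.3531
  (v3,v4,v2) [+--] → (0.202, -1.23936, 1.47654)–(0.202, -1.8034, 0)  len=1.5806
  (v3,v2,v6) [+--] → (0.202, -1.8034, 0)–(0.202, -1.23936, -1.47654)  len=1.5806
  (v3,v6,v8) [+-+] → (0.202, -1.23936, -1.47654)–(0.202, -0.989664, -1.72624)  len=0.3531
  (v4,v9,v5) [-+-] → (0.202, -0.989664, 1.72624)–(0.202, 0.989664, 1.72624)  len=1.9793
  (v8,v6,v7) [+--] → (0.202, -0.989664, -1.72624)–(0.202, 0.989664, -1.72624)  len=1.9793

Chained into 1 loop(s):
  loop 1: 10 segments, perimeter = 11.6936
Total perimeter = 11.694

loops=1 perimeter=11.694


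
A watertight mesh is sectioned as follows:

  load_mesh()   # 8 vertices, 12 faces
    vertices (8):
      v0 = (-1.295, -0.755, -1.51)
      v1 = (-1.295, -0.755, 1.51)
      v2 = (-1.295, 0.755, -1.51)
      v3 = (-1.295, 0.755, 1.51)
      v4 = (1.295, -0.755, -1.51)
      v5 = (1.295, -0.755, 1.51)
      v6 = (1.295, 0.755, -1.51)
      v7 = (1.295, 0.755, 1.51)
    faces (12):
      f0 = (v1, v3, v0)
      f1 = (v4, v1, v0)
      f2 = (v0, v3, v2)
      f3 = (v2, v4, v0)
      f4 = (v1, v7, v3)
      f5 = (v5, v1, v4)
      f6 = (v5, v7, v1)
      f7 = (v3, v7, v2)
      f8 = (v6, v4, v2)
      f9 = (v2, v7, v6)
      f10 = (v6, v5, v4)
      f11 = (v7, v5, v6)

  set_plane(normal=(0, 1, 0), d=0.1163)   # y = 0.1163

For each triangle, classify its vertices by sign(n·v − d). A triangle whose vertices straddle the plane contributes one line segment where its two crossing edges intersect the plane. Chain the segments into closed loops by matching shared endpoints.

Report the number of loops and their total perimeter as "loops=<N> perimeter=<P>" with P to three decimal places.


loops=1 perimeter=11.220

Straddling triangles (8 of 12):
  (v1,v3,v0) [-+-] → (-1.295, 0.1163, 1.51)–(-1.295, 0.1163, 0.2326)  len=1.2774
  (v0,v3,v2) [-++] → (-1.295, 0.1163, 0.2326)–(-1.295, 0.1163, -1.51)  len=1.7426
  (v2,v4,v0) [+--] → (-0.199481, 0.1163, -1.51)–(-1.295, 0.1163, -1.51)  len=1.0955
  (v1,v7,v3) [-++] → (0.199481, 0.1163, 1.51)–(-1.295, 0.1163, 1.51)  len=1.4945
  (v5,v7,v1) [-+-] → (1.295, 0.1163, 1.51)–(0.199481, 0.1163, 1.51)  len=1.0955
  (v6,v4,v2) [+-+] → (1.295, 0.1163, -1.51)–(-0.199481, 0.1163, -1.51)  len=1.4945
  (v6,v5,v4) [+--] → (1.295, 0.1163, -0.2326)–(1.295, 0.1163, -1.51)  len=1.2774
  (v7,v5,v6) [+-+] → (1.295, 0.1163, 1.51)–(1.295, 0.1163, -0.2326)  len=1.7426

Chained into 1 loop(s):
  loop 1: 8 segments, perimeter = 11.2200
Total perimeter = 11.220


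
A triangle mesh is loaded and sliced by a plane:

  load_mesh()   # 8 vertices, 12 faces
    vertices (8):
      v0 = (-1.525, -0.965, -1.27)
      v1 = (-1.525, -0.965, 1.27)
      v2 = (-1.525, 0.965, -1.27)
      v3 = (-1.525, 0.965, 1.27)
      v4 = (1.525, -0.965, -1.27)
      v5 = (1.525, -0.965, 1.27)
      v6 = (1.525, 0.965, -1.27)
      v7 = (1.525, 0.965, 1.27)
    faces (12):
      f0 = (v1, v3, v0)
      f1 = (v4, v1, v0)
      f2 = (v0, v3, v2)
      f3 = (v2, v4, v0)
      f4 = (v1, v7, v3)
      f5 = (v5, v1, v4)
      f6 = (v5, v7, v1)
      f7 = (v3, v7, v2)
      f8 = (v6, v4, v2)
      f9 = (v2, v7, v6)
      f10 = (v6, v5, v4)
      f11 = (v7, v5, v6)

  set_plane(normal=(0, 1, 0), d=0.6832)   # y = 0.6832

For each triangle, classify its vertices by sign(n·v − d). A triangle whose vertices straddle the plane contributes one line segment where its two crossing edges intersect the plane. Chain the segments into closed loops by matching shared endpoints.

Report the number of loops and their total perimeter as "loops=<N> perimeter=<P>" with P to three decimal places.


loops=1 perimeter=11.180

Straddling triangles (8 of 12):
  (v1,v3,v0) [-+-] → (-1.525, 0.6832, 1.27)–(-1.525, 0.6832, 0.899134)  len=0.3709
  (v0,v3,v2) [-++] → (-1.525, 0.6832, 0.899134)–(-1.525, 0.6832, -1.27)  len=2.1691
  (v2,v4,v0) [+--] → (-1.07967, 0.6832, -1.27)–(-1.525, 0.6832, -1.27)  len=0.4453
  (v1,v7,v3) [-++] → (1.07967, 0.6832, 1.27)–(-1.525, 0.6832, 1.27)  len=2.6047
  (v5,v7,v1) [-+-] → (1.525, 0.6832, 1.27)–(1.07967, 0.6832, 1.27)  len=0.4453
  (v6,v4,v2) [+-+] → (1.525, 0.6832, -1.27)–(-1.07967, 0.6832, -1.27)  len=2.6047
  (v6,v5,v4) [+--] → (1.525, 0.6832, -0.899134)–(1.525, 0.6832, -1.27)  len=0.3709
  (v7,v5,v6) [+-+] → (1.525, 0.6832, 1.27)–(1.525, 0.6832, -0.899134)  len=2.1691

Chained into 1 loop(s):
  loop 1: 8 segments, perimeter = 11.1800
Total perimeter = 11.180


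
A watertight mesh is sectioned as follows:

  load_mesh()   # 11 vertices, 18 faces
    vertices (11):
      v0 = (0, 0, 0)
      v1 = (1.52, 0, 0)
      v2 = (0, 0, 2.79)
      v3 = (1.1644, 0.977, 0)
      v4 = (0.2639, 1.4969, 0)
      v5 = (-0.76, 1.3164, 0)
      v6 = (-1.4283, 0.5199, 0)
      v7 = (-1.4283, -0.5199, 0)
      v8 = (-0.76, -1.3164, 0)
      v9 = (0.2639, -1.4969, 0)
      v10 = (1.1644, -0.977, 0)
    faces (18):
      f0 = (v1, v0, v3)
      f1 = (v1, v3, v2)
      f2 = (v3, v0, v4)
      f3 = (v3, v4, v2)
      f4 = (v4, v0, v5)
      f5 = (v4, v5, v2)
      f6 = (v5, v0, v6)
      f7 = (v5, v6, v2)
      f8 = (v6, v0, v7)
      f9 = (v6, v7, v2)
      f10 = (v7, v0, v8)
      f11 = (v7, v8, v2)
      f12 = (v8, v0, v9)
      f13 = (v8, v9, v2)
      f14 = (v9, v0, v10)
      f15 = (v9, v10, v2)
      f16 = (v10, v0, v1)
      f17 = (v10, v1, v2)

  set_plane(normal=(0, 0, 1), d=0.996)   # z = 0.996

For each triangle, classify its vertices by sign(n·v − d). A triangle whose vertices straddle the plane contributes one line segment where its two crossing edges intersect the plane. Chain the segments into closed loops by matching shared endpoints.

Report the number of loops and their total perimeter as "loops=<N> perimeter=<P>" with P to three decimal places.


Straddling triangles (9 of 18):
  (v1,v3,v2) [--+] → (0.748722, 0.628222, 0.996)–(0.977376, 0, 0.996)  len=0.6685
  (v3,v4,v2) [--+] → (0.169691, 0.962523, 0.996)–(0.748722, 0.628222, 0.996)  len=0.6686
  (v4,v5,v2) [--+] → (-0.488688, 0.846459, 0.996)–(0.169691, 0.962523, 0.996)  len=0.6685
  (v5,v6,v2) [--+] → (-0.918412, 0.334301, 0.996)–(-0.488688, 0.846459, 0.996)  len=0.6686
  (v6,v7,v2) [--+] → (-0.918412, -0.334301, 0.996)–(-0.918412, 0.334301, 0.996)  len=0.6686
  (v7,v8,v2) [--+] → (-0.488688, -0.846459, 0.996)–(-0.918412, -0.334301, 0.996)  len=0.6686
  (v8,v9,v2) [--+] → (0.169691, -0.962523, 0.996)–(-0.488688, -0.846459, 0.996)  len=0.6685
  (v9,v10,v2) [--+] → (0.748722, -0.628222, 0.996)–(0.169691, -0.962523, 0.996)  len=0.6686
  (v10,v1,v2) [--+] → (0.977376, 0, 0.996)–(0.748722, -0.628222, 0.996)  len=0.6685

Chained into 1 loop(s):
  loop 1: 9 segments, perimeter = 6.0171
Total perimeter = 6.017

loops=1 perimeter=6.017


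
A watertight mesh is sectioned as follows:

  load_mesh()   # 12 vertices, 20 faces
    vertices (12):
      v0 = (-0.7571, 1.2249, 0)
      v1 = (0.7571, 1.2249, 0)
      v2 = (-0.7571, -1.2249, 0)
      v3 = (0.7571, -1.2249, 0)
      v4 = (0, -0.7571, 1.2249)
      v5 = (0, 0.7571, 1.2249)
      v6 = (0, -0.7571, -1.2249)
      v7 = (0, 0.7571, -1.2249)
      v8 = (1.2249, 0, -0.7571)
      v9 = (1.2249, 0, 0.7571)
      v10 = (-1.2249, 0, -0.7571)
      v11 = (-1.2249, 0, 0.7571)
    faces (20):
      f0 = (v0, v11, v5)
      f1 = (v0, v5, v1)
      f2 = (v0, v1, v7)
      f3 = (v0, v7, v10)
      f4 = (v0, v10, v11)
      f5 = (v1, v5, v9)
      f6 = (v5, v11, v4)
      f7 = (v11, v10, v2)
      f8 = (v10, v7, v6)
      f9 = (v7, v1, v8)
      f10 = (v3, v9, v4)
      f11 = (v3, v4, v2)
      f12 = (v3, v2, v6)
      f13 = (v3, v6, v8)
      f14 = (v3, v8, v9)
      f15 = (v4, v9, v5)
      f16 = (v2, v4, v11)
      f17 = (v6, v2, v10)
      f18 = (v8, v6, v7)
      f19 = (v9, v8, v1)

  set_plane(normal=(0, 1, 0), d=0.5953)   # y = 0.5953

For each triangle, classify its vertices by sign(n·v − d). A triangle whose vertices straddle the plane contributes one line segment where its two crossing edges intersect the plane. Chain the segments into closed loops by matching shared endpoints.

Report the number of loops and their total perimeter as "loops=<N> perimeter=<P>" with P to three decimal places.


loops=1 perimeter=6.840

Straddling triangles (10 of 20):
  (v0,v11,v5) [+-+] → (-0.99755, 0.5953, 0.38915)–(-0.261774, 0.5953, 1.12493)  len=1.0405
  (v0,v7,v10) [++-] → (-0.261774, 0.5953, -1.12493)–(-0.99755, 0.5953, -0.38915)  len=1.0405
  (v0,v10,v11) [+--] → (-0.99755, 0.5953, -0.38915)–(-0.99755, 0.5953, 0.38915)  len=0.7783
  (v1,v5,v9) [++-] → (0.261774, 0.5953, 1.12493)–(0.99755, 0.5953, 0.38915)  len=1.0405
  (v5,v11,v4) [+--] → (-0.261774, 0.5953, 1.12493)–(0, 0.5953, 1.2249)  len=0.2802
  (v10,v7,v6) [-+-] → (-0.261774, 0.5953, -1.12493)–(0, 0.5953, -1.2249)  len=0.2802
  (v7,v1,v8) [++-] → (0.99755, 0.5953, -0.38915)–(0.261774, 0.5953, -1.12493)  len=1.0405
  (v4,v9,v5) [--+] → (0.261774, 0.5953, 1.12493)–(0, 0.5953, 1.2249)  len=0.2802
  (v8,v6,v7) [--+] → (0, 0.5953, -1.2249)–(0.261774, 0.5953, -1.12493)  len=0.2802
  (v9,v8,v1) [--+] → (0.99755, 0.5953, -0.38915)–(0.99755, 0.5953, 0.38915)  len=0.7783

Chained into 1 loop(s):
  loop 1: 10 segments, perimeter = 6.8396
Total perimeter = 6.840


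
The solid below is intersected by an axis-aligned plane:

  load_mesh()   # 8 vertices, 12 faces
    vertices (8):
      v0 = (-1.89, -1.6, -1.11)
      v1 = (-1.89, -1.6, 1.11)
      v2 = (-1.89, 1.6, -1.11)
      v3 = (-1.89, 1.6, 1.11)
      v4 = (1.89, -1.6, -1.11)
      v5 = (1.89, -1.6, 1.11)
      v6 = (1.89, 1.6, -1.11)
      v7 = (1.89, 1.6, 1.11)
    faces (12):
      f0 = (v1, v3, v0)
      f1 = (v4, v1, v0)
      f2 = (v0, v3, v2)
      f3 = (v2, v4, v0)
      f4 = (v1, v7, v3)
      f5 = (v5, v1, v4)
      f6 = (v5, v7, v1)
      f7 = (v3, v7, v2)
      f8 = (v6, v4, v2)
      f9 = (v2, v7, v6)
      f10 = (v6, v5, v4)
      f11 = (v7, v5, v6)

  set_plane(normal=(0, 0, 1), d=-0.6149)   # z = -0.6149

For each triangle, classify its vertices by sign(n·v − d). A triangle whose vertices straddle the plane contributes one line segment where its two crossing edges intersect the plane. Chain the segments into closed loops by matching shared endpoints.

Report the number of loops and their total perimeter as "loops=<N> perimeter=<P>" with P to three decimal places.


loops=1 perimeter=13.960

Straddling triangles (8 of 12):
  (v1,v3,v0) [++-] → (-1.89, -0.886342, -0.6149)–(-1.89, -1.6, -0.6149)  len=0.7137
  (v4,v1,v0) [-+-] → (1.04699, -1.6, -0.6149)–(-1.89, -1.6, -0.6149)  len=2.9370
  (v0,v3,v2) [-+-] → (-1.89, -0.886342, -0.6149)–(-1.89, 1.6, -0.6149)  len=2.4863
  (v5,v1,v4) [++-] → (1.04699, -1.6, -0.6149)–(1.89, -1.6, -0.6149)  len=0.8430
  (v3,v7,v2) [++-] → (-1.04699, 1.6, -0.6149)–(-1.89, 1.6, -0.6149)  len=0.8430
  (v2,v7,v6) [-+-] → (-1.04699, 1.6, -0.6149)–(1.89, 1.6, -0.6149)  len=2.9370
  (v6,v5,v4) [-+-] → (1.89, 0.886342, -0.6149)–(1.89, -1.6, -0.6149)  len=2.4863
  (v7,v5,v6) [++-] → (1.89, 0.886342, -0.6149)–(1.89, 1.6, -0.6149)  len=0.7137

Chained into 1 loop(s):
  loop 1: 8 segments, perimeter = 13.9600
Total perimeter = 13.960


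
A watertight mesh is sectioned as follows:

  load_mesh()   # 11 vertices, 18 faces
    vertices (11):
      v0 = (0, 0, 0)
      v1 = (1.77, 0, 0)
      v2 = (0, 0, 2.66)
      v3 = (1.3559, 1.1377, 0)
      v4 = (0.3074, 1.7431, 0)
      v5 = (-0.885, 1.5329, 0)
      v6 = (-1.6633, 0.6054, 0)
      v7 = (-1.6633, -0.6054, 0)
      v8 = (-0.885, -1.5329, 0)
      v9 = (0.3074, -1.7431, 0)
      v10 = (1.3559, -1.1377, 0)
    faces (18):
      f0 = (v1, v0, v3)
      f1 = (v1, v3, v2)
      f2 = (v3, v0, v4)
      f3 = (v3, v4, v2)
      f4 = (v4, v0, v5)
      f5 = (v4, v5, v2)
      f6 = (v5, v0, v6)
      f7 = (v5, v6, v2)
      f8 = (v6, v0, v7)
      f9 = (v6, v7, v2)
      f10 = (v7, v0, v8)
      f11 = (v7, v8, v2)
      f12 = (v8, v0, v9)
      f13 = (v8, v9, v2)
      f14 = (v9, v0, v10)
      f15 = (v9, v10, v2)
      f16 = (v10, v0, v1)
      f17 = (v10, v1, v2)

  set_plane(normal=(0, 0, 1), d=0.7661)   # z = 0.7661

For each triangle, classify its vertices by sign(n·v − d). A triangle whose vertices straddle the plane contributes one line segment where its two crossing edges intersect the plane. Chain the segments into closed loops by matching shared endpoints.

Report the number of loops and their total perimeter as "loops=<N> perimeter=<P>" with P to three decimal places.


Straddling triangles (9 of 18):
  (v1,v3,v2) [--+] → (0.965391, 0.810034, 0.7661)–(1.26023, 0, 0.7661)  len=0.8620
  (v3,v4,v2) [--+] → (0.218866, 1.24107, 0.7661)–(0.965391, 0.810034, 0.7661)  len=0.8620
  (v4,v5,v2) [--+] → (-0.630113, 1.09141, 0.7661)–(0.218866, 1.24107, 0.7661)  len=0.8621
  (v5,v6,v2) [--+] → (-1.18426, 0.43104, 0.7661)–(-0.630113, 1.09141, 0.7661)  len=0.8621
  (v6,v7,v2) [--+] → (-1.18426, -0.43104, 0.7661)–(-1.18426, 0.43104, 0.7661)  len=0.8621
  (v7,v8,v2) [--+] → (-0.630113, -1.09141, 0.7661)–(-1.18426, -0.43104, 0.7661)  len=0.8621
  (v8,v9,v2) [--+] → (0.218866, -1.24107, 0.7661)–(-0.630113, -1.09141, 0.7661)  len=0.8621
  (v9,v10,v2) [--+] → (0.965391, -0.810034, 0.7661)–(0.218866, -1.24107, 0.7661)  len=0.8620
  (v10,v1,v2) [--+] → (1.26023, 0, 0.7661)–(0.965391, -0.810034, 0.7661)  len=0.8620

Chained into 1 loop(s):
  loop 1: 9 segments, perimeter = 7.7585
Total perimeter = 7.758

loops=1 perimeter=7.758


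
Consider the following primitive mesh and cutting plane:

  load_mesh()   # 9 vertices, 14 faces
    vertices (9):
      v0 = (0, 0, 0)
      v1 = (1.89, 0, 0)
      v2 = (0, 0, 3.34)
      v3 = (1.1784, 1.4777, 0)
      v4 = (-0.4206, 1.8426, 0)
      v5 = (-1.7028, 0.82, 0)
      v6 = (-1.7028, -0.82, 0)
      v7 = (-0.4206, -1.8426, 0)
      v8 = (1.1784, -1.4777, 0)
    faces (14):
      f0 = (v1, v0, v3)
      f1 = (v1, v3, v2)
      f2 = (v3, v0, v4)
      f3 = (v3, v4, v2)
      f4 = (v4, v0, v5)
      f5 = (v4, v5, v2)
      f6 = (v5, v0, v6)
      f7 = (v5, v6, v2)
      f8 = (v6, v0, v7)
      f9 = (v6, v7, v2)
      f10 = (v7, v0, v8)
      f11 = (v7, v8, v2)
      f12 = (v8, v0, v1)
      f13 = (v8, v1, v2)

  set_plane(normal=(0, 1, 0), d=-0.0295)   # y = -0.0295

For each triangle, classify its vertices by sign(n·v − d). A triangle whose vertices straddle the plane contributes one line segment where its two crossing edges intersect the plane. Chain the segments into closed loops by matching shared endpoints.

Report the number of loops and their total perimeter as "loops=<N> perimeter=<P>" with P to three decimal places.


loops=1 perimeter=11.073

Straddling triangles (8 of 14):
  (v5,v0,v6) [++-] → (-0.0612593, -0.0295, 0)–(-1.7028, -0.0295, 0)  len=1.6415
  (v5,v6,v2) [+-+] → (-1.7028, -0.0295, 0)–(-0.0612593, -0.0295, 3.21984)  len=3.6141
  (v6,v0,v7) [-+-] → (-0.0612593, -0.0295, 0)–(-0.0067338, -0.0295, 0)  len=0.0545
  (v6,v7,v2) [--+] → (-0.0067338, -0.0295, 3.28653)–(-0.0612593, -0.0295, 3.21984)  len=0.0861
  (v7,v0,v8) [-+-] → (-0.0067338, -0.0295, 0)–(0.0235249, -0.0295, 0)  len=0.0303
  (v7,v8,v2) [--+] → (0.0235249, -0.0295, 3.27332)–(-0.0067338, -0.0295, 3.28653)  len=0.0330
  (v8,v0,v1) [-++] → (0.0235249, -0.0295, 0)–(1.87579, -0.0295, 0)  len=1.8523
  (v8,v1,v2) [-++] → (1.87579, -0.0295, 0)–(0.0235249, -0.0295, 3.27332)  len=3.7611

Chained into 1 loop(s):
  loop 1: 8 segments, perimeter = 11.0729
Total perimeter = 11.073


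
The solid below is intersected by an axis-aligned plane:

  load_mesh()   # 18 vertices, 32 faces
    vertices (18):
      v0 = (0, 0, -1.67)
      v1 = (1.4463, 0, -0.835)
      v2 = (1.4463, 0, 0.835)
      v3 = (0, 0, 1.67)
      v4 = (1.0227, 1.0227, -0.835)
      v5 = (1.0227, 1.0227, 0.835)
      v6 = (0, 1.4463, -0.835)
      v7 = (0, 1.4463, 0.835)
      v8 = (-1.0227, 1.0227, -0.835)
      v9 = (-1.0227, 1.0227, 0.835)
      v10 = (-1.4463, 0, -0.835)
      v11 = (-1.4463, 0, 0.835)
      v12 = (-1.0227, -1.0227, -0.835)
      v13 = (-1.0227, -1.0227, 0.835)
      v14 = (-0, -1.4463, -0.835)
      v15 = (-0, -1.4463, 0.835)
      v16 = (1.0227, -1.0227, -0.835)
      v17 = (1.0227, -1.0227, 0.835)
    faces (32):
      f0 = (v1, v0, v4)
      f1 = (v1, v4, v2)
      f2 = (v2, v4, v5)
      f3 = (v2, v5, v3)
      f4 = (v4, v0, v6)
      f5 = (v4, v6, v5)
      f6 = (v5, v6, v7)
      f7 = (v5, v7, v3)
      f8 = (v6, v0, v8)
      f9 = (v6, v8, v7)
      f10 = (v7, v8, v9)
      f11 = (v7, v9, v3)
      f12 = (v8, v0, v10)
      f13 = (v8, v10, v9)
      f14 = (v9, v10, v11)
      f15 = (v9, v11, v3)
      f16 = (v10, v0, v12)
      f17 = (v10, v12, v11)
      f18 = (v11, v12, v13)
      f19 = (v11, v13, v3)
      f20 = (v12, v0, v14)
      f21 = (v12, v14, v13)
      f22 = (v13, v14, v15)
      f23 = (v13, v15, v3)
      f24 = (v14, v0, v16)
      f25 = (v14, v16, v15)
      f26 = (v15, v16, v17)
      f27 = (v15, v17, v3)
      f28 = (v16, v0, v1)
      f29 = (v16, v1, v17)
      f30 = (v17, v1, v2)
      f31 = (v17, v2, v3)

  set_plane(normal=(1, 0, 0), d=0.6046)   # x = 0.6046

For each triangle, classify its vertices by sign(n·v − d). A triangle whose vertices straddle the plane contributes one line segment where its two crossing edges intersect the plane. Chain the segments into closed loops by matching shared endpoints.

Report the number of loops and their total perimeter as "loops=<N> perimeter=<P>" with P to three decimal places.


Straddling triangles (12 of 32):
  (v1,v0,v4) [+-+] → (0.6046, 0, -1.32094)–(0.6046, 0.6046, -1.17636)  len=0.6216
  (v2,v5,v3) [++-] → (0.6046, 0.6046, 1.17636)–(0.6046, 0, 1.32094)  len=0.6216
  (v4,v0,v6) [+--] → (0.6046, 0.6046, -1.17636)–(0.6046, 1.19588, -0.835)  len=0.6827
  (v4,v6,v5) [+-+] → (0.6046, 1.19588, -0.835)–(0.6046, 1.19588, 0.152271)  len=0.9873
  (v5,v6,v7) [+--] → (0.6046, 1.19588, 0.152271)–(0.6046, 1.19588, 0.835)  len=0.6827
  (v5,v7,v3) [+--] → (0.6046, 1.19588, 0.835)–(0.6046, 0.6046, 1.17636)  len=0.6827
  (v14,v0,v16) [--+] → (0.6046, -0.6046, -1.17636)–(0.6046, -1.19588, -0.835)  len=0.6827
  (v14,v16,v15) [-+-] → (0.6046, -1.19588, -0.835)–(0.6046, -1.19588, -0.152271)  len=0.6827
  (v15,v16,v17) [-++] → (0.6046, -1.19588, -0.152271)–(0.6046, -1.19588, 0.835)  len=0.9873
  (v15,v17,v3) [-+-] → (0.6046, -1.19588, 0.835)–(0.6046, -0.6046, 1.17636)  len=0.6827
  (v16,v0,v1) [+-+] → (0.6046, -0.6046, -1.17636)–(0.6046, 0, -1.32094)  len=0.6216
  (v17,v2,v3) [++-] → (0.6046, 0, 1.32094)–(0.6046, -0.6046, 1.17636)  len=0.6216

Chained into 1 loop(s):
  loop 1: 12 segments, perimeter = 8.5576
Total perimeter = 8.558

loops=1 perimeter=8.558


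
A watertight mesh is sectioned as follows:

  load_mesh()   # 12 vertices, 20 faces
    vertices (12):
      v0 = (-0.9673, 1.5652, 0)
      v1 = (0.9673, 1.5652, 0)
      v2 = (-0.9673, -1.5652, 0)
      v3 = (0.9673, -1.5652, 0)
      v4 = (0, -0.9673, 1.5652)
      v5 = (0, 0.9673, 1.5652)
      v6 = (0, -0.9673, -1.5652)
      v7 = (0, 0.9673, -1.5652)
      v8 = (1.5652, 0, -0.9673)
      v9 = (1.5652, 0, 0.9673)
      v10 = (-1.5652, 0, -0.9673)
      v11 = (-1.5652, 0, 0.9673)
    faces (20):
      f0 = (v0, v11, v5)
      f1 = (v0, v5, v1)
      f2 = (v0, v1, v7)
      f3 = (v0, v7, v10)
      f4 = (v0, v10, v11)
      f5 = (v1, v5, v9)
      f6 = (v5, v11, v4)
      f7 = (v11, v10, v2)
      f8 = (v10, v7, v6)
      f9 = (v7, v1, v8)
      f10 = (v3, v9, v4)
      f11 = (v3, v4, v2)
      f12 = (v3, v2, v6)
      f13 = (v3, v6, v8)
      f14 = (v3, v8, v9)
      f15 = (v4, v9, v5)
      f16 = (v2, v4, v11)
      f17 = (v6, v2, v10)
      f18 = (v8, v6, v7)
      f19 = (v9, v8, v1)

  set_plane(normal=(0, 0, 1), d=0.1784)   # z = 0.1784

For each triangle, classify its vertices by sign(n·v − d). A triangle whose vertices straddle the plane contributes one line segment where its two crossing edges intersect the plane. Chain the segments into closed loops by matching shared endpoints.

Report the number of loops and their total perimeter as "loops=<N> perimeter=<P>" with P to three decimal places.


Straddling triangles (10 of 20):
  (v0,v11,v5) [-++] → (-1.07757, 1.27653, 0.1784)–(-0.857048, 1.49705, 0.1784)  len=0.3119
  (v0,v5,v1) [-+-] → (-0.857048, 1.49705, 0.1784)–(0.857048, 1.49705, 0.1784)  len=1.7141
  (v0,v10,v11) [--+] → (-1.5652, 0, 0.1784)–(-1.07757, 1.27653, 0.1784)  len=1.3665
  (v1,v5,v9) [-++] → (0.857048, 1.49705, 0.1784)–(1.07757, 1.27653, 0.1784)  len=0.3119
  (v11,v10,v2) [+--] → (-1.5652, 0, 0.1784)–(-1.07757, -1.27653, 0.1784)  len=1.3665
  (v3,v9,v4) [-++] → (1.07757, -1.27653, 0.1784)–(0.857048, -1.49705, 0.1784)  len=0.3119
  (v3,v4,v2) [-+-] → (0.857048, -1.49705, 0.1784)–(-0.857048, -1.49705, 0.1784)  len=1.7141
  (v3,v8,v9) [--+] → (1.5652, 0, 0.1784)–(1.07757, -1.27653, 0.1784)  len=1.3665
  (v2,v4,v11) [-++] → (-0.857048, -1.49705, 0.1784)–(-1.07757, -1.27653, 0.1784)  len=0.3119
  (v9,v8,v1) [+--] → (1.5652, 0, 0.1784)–(1.07757, 1.27653, 0.1784)  len=1.3665

Chained into 1 loop(s):
  loop 1: 10 segments, perimeter = 10.1416
Total perimeter = 10.142

loops=1 perimeter=10.142


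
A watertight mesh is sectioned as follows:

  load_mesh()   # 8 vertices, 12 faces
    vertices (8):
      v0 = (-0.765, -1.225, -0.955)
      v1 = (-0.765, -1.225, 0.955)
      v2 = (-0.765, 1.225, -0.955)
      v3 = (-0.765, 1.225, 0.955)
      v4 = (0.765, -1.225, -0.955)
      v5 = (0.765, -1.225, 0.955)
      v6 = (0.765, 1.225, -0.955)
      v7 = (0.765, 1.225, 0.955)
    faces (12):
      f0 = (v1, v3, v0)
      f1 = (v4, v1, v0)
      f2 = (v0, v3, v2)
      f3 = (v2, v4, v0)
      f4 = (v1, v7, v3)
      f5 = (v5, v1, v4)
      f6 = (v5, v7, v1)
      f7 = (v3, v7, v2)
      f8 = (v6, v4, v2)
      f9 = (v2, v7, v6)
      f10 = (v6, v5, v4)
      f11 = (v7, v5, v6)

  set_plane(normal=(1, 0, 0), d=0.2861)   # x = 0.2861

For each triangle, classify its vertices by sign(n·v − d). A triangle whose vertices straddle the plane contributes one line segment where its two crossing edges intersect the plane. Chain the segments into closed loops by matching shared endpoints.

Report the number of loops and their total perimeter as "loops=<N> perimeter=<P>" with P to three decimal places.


loops=1 perimeter=8.720

Straddling triangles (8 of 12):
  (v4,v1,v0) [+--] → (0.2861, -1.225, -0.357158)–(0.2861, -1.225, -0.955)  len=0.5978
  (v2,v4,v0) [-+-] → (0.2861, -0.458134, -0.955)–(0.2861, -1.225, -0.955)  len=0.7669
  (v1,v7,v3) [-+-] → (0.2861, 0.458134, 0.955)–(0.2861, 1.225, 0.955)  len=0.7669
  (v5,v1,v4) [+-+] → (0.2861, -1.225, 0.955)–(0.2861, -1.225, -0.357158)  len=1.3122
  (v5,v7,v1) [++-] → (0.2861, 0.458134, 0.955)–(0.2861, -1.225, 0.955)  len=1.6831
  (v3,v7,v2) [-+-] → (0.2861, 1.225, 0.955)–(0.2861, 1.225, 0.357158)  len=0.5978
  (v6,v4,v2) [++-] → (0.2861, -0.458134, -0.955)–(0.2861, 1.225, -0.955)  len=1.6831
  (v2,v7,v6) [-++] → (0.2861, 1.225, 0.357158)–(0.2861, 1.225, -0.955)  len=1.3122

Chained into 1 loop(s):
  loop 1: 8 segments, perimeter = 8.7200
Total perimeter = 8.720


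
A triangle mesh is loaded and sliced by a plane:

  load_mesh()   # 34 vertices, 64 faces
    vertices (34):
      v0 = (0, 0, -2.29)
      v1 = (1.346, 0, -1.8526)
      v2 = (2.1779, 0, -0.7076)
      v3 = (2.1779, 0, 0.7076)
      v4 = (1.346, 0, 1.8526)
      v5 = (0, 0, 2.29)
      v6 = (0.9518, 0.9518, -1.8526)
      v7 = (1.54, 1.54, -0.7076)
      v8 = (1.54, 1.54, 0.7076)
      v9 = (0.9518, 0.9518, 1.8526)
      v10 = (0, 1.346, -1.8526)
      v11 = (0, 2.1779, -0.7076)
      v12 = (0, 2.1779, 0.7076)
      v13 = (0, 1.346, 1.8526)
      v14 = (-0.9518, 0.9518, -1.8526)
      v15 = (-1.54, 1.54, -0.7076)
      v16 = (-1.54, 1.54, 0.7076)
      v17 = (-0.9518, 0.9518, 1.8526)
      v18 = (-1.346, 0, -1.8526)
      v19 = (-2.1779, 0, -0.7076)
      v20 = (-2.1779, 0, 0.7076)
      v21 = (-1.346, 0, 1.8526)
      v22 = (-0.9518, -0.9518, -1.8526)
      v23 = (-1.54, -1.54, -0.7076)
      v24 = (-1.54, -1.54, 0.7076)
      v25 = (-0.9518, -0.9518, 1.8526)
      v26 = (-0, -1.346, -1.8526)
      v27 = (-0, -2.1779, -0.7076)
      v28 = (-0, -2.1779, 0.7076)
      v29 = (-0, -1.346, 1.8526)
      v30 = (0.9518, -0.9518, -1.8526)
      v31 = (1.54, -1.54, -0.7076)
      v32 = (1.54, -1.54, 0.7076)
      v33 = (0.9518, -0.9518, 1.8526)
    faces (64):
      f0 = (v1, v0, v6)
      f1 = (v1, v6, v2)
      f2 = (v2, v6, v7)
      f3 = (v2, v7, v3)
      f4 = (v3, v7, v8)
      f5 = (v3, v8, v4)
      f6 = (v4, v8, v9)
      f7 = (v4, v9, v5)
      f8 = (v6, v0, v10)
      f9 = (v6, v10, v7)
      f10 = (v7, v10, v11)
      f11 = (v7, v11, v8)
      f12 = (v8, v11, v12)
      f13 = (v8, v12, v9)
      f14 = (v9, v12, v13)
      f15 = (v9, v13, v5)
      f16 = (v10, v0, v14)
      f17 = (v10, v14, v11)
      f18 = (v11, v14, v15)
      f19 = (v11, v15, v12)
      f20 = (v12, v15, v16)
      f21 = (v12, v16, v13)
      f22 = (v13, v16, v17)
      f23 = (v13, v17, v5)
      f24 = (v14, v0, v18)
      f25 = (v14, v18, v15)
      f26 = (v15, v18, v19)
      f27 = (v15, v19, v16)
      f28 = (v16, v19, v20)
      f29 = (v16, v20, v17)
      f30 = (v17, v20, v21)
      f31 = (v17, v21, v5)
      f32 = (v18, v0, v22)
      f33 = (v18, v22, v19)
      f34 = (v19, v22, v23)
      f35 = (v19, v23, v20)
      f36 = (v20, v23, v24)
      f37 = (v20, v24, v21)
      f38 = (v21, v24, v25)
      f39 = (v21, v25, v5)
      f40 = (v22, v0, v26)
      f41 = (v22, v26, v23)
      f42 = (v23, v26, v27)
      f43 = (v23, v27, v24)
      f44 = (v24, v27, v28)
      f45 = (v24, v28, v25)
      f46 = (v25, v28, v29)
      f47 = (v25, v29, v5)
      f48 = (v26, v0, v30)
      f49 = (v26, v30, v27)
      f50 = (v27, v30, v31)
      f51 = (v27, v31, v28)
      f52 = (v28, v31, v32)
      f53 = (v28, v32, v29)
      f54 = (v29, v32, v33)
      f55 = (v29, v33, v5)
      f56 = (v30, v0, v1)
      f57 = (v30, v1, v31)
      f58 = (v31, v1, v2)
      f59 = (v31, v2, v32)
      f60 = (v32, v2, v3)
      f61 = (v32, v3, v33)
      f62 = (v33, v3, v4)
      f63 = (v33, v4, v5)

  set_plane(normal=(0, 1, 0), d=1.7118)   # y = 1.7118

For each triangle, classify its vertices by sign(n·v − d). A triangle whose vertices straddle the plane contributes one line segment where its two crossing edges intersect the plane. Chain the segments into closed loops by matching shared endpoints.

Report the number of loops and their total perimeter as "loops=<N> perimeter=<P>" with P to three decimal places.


loops=1 perimeter=8.011

Straddling triangles (10 of 64):
  (v7,v10,v11) [--+] → (0, 1.7118, -1.34912)–(1.12525, 1.7118, -0.7076)  len=1.2953
  (v7,v11,v8) [-+-] → (1.12525, 1.7118, -0.7076)–(1.12525, 1.7118, 0.326457)  len=1.0341
  (v8,v11,v12) [-++] → (1.12525, 1.7118, 0.326457)–(1.12525, 1.7118, 0.7076)  len=0.3811
  (v8,v12,v9) [-+-] → (1.12525, 1.7118, 0.7076)–(0.361825, 1.7118, 1.14287)  len=0.8788
  (v9,v12,v13) [-+-] → (0.361825, 1.7118, 1.14287)–(0, 1.7118, 1.34912)  len=0.4165
  (v10,v14,v11) [--+] → (-0.361825, 1.7118, -1.14287)–(0, 1.7118, -1.34912)  len=0.4165
  (v11,v14,v15) [+--] → (-0.361825, 1.7118, -1.14287)–(-1.12525, 1.7118, -0.7076)  len=0.8788
  (v11,v15,v12) [+-+] → (-1.12525, 1.7118, -0.7076)–(-1.12525, 1.7118, -0.326457)  len=0.3811
  (v12,v15,v16) [+--] → (-1.12525, 1.7118, -0.326457)–(-1.12525, 1.7118, 0.7076)  len=1.0341
  (v12,v16,v13) [+--] → (-1.12525, 1.7118, 0.7076)–(0, 1.7118, 1.34912)  len=1.2953

Chained into 1 loop(s):
  loop 1: 10 segments, perimeter = 8.0115
Total perimeter = 8.011


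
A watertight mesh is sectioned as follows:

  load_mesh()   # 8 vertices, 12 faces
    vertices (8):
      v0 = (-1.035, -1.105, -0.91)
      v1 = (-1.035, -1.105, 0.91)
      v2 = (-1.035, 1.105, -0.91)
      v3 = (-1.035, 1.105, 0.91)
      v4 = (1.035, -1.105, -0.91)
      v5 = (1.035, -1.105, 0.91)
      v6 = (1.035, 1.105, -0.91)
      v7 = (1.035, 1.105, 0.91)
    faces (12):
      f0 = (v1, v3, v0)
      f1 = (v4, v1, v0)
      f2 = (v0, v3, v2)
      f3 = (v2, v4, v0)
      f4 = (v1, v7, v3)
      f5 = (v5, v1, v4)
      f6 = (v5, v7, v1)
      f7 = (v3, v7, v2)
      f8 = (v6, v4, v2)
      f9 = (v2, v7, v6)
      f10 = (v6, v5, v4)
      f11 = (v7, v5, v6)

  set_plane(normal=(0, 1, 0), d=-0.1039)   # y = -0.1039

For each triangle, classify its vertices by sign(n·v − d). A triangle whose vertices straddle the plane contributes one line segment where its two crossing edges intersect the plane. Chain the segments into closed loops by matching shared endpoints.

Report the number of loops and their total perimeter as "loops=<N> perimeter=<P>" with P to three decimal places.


loops=1 perimeter=7.780

Straddling triangles (8 of 12):
  (v1,v3,v0) [-+-] → (-1.035, -0.1039, 0.91)–(-1.035, -0.1039, -0.0855647)  len=0.9956
  (v0,v3,v2) [-++] → (-1.035, -0.1039, -0.0855647)–(-1.035, -0.1039, -0.91)  len=0.8244
  (v2,v4,v0) [+--] → (0.0973181, -0.1039, -0.91)–(-1.035, -0.1039, -0.91)  len=1.1323
  (v1,v7,v3) [-++] → (-0.0973181, -0.1039, 0.91)–(-1.035, -0.1039, 0.91)  len=0.9377
  (v5,v7,v1) [-+-] → (1.035, -0.1039, 0.91)–(-0.0973181, -0.1039, 0.91)  len=1.1323
  (v6,v4,v2) [+-+] → (1.035, -0.1039, -0.91)–(0.0973181, -0.1039, -0.91)  len=0.9377
  (v6,v5,v4) [+--] → (1.035, -0.1039, 0.0855647)–(1.035, -0.1039, -0.91)  len=0.9956
  (v7,v5,v6) [+-+] → (1.035, -0.1039, 0.91)–(1.035, -0.1039, 0.0855647)  len=0.8244

Chained into 1 loop(s):
  loop 1: 8 segments, perimeter = 7.7800
Total perimeter = 7.780


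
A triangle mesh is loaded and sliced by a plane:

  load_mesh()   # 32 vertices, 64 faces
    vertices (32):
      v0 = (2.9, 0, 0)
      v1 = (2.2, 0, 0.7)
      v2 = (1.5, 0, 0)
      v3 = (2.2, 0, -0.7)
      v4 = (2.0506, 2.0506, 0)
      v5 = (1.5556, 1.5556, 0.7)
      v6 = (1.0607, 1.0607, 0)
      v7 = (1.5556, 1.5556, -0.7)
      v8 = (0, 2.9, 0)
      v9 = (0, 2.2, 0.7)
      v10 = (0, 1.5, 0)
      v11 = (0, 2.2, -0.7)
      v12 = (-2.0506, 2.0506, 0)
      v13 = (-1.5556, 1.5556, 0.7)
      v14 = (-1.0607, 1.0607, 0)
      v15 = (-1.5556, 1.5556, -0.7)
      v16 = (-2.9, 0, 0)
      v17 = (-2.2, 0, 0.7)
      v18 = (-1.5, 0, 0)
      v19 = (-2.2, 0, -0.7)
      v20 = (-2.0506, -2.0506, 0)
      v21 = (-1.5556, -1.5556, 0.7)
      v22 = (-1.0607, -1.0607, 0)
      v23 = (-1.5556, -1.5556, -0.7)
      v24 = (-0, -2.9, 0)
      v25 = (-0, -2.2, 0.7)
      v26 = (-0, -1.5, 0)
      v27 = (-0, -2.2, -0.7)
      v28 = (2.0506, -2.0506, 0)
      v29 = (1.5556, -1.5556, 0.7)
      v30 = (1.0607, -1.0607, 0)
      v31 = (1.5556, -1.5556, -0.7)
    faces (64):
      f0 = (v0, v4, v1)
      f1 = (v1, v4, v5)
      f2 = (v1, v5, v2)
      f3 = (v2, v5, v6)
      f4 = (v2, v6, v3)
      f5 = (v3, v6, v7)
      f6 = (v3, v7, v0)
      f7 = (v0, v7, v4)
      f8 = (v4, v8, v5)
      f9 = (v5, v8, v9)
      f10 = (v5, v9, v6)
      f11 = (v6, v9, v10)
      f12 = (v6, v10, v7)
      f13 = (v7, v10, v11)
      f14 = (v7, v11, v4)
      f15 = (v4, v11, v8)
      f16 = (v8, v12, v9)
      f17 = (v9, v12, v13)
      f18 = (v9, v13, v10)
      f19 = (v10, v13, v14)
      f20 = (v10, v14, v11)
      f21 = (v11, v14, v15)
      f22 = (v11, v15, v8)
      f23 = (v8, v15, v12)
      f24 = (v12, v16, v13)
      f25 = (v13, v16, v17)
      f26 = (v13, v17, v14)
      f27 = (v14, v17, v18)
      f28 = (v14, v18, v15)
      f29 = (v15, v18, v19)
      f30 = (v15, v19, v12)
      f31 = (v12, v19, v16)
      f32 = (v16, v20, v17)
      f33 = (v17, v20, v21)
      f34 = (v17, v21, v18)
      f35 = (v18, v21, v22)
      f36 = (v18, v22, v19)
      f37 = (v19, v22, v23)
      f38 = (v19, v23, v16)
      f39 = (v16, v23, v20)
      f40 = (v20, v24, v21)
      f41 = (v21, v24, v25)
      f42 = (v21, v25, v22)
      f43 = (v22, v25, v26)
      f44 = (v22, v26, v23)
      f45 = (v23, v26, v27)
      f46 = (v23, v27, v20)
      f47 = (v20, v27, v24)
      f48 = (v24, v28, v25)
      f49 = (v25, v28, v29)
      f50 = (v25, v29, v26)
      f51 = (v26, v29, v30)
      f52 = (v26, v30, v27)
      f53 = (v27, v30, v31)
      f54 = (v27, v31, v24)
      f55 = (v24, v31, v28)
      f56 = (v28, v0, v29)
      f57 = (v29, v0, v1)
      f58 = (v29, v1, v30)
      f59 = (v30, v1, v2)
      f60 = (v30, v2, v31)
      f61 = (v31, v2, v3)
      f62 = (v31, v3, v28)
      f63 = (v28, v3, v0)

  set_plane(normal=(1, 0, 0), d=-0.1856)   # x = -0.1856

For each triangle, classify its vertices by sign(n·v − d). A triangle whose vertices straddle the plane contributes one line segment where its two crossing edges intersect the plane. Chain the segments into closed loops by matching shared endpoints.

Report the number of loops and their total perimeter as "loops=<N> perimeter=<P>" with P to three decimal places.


loops=2 perimeter=7.920

Straddling triangles (16 of 64):
  (v8,v12,v9) [+-+] → (-0.1856, 2.82312, 0)–(-0.1856, 2.18648, 0.636643)  len=0.9003
  (v9,v12,v13) [+--] → (-0.1856, 2.18648, 0.636643)–(-0.1856, 2.12312, 0.7)  len=0.0896
  (v9,v13,v10) [+-+] → (-0.1856, 2.12312, 0.7)–(-0.1856, 1.50663, 0.0835176)  len=0.8718
  (v10,v13,v14) [+--] → (-0.1856, 1.50663, 0.0835176)–(-0.1856, 1.42313, 0)  len=0.1181
  (v10,v14,v11) [+-+] → (-0.1856, 1.42313, 0)–(-0.1856, 2.00065, -0.577515)  len=0.8167
  (v11,v14,v15) [+--] → (-0.1856, 2.00065, -0.577515)–(-0.1856, 2.12312, -0.7)  len=0.1732
  (v11,v15,v8) [+-+] → (-0.1856, 2.12312, -0.7)–(-0.1856, 2.7396, -0.0835176)  len=0.8718
  (v8,v15,v12) [+--] → (-0.1856, 2.7396, -0.0835176)–(-0.1856, 2.82312, 0)  len=0.1181
  (v20,v24,v21) [-+-] → (-0.1856, -2.82312, 0)–(-0.1856, -2.7396, 0.0835176)  len=0.1181
  (v21,v24,v25) [-++] → (-0.1856, -2.7396, 0.0835176)–(-0.1856, -2.12312, 0.7)  len=0.8718
  (v21,v25,v22) [-+-] → (-0.1856, -2.12312, 0.7)–(-0.1856, -2.00065, 0.577515)  len=0.1732
  (v22,v25,v26) [-++] → (-0.1856, -2.00065, 0.577515)–(-0.1856, -1.42313, 0)  len=0.8167
  (v22,v26,v23) [-+-] → (-0.1856, -1.42313, 0)–(-0.1856, -1.50663, -0.0835176)  len=0.1181
  (v23,v26,v27) [-++] → (-0.1856, -1.50663, -0.0835176)–(-0.1856, -2.12312, -0.7)  len=0.8718
  (v23,v27,v20) [-+-] → (-0.1856, -2.12312, -0.7)–(-0.1856, -2.18648, -0.636643)  len=0.0896
  (v20,v27,v24) [-++] → (-0.1856, -2.18648, -0.636643)–(-0.1856, -2.82312, 0)  len=0.9003

Chained into 2 loop(s):
  loop 1: 8 segments, perimeter = 3.9598
  loop 2: 8 segments, perimeter = 3.9598
Total perimeter = 7.920


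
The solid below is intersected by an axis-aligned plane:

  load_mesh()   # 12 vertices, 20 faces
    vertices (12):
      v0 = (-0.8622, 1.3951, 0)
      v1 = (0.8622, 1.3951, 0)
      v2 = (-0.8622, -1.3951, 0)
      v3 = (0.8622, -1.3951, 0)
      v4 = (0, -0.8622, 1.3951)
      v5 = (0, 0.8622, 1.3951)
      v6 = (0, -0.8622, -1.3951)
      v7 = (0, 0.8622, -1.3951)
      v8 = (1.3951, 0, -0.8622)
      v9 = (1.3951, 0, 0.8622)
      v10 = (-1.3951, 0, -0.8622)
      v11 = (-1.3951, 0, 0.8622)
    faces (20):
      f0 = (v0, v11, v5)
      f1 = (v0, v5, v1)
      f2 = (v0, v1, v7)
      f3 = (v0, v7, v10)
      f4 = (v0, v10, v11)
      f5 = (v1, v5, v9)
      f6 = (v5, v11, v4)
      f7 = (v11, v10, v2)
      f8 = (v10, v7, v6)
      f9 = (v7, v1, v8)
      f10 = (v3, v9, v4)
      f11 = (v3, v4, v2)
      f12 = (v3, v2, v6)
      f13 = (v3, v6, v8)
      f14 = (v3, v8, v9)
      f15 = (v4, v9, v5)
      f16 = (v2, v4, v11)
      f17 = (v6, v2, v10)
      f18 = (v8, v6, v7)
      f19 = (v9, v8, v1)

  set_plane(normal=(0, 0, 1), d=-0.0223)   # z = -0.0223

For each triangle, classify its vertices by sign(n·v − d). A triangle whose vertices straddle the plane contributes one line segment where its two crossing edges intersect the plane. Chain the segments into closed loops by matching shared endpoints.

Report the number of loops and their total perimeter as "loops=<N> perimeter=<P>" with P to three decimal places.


loops=1 perimeter=9.369

Straddling triangles (10 of 20):
  (v0,v1,v7) [++-] → (0.848418, 1.38658, -0.0223)–(-0.848418, 1.38658, -0.0223)  len=1.6968
  (v0,v7,v10) [+--] → (-0.848418, 1.38658, -0.0223)–(-0.875983, 1.35902, -0.0223)  len=0.0390
  (v0,v10,v11) [+-+] → (-0.875983, 1.35902, -0.0223)–(-1.3951, 0, -0.0223)  len=1.4548
  (v11,v10,v2) [+-+] → (-1.3951, 0, -0.0223)–(-0.875983, -1.35902, -0.0223)  len=1.4548
  (v7,v1,v8) [-+-] → (0.848418, 1.38658, -0.0223)–(0.875983, 1.35902, -0.0223)  len=0.0390
  (v3,v2,v6) [++-] → (-0.848418, -1.38658, -0.0223)–(0.848418, -1.38658, -0.0223)  len=1.6968
  (v3,v6,v8) [+--] → (0.848418, -1.38658, -0.0223)–(0.875983, -1.35902, -0.0223)  len=0.0390
  (v3,v8,v9) [+-+] → (0.875983, -1.35902, -0.0223)–(1.3951, 0, -0.0223)  len=1.4548
  (v6,v2,v10) [-+-] → (-0.848418, -1.38658, -0.0223)–(-0.875983, -1.35902, -0.0223)  len=0.0390
  (v9,v8,v1) [+-+] → (1.3951, 0, -0.0223)–(0.875983, 1.35902, -0.0223)  len=1.4548

Chained into 1 loop(s):
  loop 1: 10 segments, perimeter = 9.3688
Total perimeter = 9.369


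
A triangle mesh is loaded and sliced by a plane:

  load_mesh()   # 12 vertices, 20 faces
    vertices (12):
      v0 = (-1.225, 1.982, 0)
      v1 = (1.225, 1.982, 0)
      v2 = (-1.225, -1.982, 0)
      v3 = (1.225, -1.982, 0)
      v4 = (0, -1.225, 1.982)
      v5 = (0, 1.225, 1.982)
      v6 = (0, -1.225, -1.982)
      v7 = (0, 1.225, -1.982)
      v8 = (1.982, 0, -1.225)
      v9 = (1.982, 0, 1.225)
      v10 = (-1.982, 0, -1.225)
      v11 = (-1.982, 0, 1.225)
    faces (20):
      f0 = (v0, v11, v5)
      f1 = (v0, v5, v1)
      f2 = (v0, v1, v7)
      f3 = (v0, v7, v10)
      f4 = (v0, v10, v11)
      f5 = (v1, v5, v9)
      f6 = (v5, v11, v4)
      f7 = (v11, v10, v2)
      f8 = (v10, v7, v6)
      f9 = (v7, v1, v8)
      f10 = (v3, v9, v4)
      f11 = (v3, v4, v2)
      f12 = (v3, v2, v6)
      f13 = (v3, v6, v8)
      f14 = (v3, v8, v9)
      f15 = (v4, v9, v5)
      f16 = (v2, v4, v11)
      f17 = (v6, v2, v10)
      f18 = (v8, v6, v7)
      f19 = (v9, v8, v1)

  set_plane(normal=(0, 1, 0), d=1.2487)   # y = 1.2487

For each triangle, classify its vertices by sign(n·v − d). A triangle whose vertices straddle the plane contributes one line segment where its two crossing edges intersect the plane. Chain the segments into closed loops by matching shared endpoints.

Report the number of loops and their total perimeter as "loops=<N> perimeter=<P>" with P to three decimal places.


Straddling triangles (8 of 20):
  (v0,v11,v5) [+--] → (-1.50507, 1.2487, 0.453225)–(-0.038352, 1.2487, 1.91995)  len=2.0743
  (v0,v5,v1) [+-+] → (-0.038352, 1.2487, 1.91995)–(0.038352, 1.2487, 1.91995)  len=0.0767
  (v0,v1,v7) [++-] → (0.038352, 1.2487, -1.91995)–(-0.038352, 1.2487, -1.91995)  len=0.0767
  (v0,v7,v10) [+--] → (-0.038352, 1.2487, -1.91995)–(-1.50507, 1.2487, -0.453225)  len=2.0743
  (v0,v10,v11) [+--] → (-1.50507, 1.2487, -0.453225)–(-1.50507, 1.2487, 0.453225)  len=0.9065
  (v1,v5,v9) [+--] → (0.038352, 1.2487, 1.91995)–(1.50507, 1.2487, 0.453225)  len=2.0743
  (v7,v1,v8) [-+-] → (0.038352, 1.2487, -1.91995)–(1.50507, 1.2487, -0.453225)  len=2.0743
  (v9,v8,v1) [--+] → (1.50507, 1.2487, -0.453225)–(1.50507, 1.2487, 0.453225)  len=0.9065

Chained into 1 loop(s):
  loop 1: 8 segments, perimeter = 10.2633
Total perimeter = 10.263

loops=1 perimeter=10.263
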